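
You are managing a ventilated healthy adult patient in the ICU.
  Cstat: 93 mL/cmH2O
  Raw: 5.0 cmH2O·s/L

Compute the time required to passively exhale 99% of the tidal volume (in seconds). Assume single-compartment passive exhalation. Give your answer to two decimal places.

τ = R × C = 5.0 × 93 mL/cmH2O = 5.0 × 0.093 L/cmH2O = 0.465 s.
Exhaled fraction f = 1 − e^(−t/τ) → t = −τ·ln(1 − f) = −0.465·ln(0.01) = 2.141 s.

2.14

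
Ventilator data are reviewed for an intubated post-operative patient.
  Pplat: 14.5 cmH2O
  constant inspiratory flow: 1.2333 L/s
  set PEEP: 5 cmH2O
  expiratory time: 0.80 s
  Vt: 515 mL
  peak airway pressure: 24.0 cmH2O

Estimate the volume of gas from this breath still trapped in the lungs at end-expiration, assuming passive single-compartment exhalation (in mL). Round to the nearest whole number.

76

R = (PIP − Pplat)/V̇ = (24.0 − 14.5) / 1.2333 = 9.5/1.2333 = 7.703 cmH2O·s/L.
C = Vt/(Pplat − PEEP) = 515.0 / (14.5 − 5) = 515.0/9.5 = 54.211 mL/cmH2O.
τ = R × C = 7.703 × 0.05421 L/cmH2O = 0.4176 s.
Fraction remaining = e^(−Te/τ) = e^(−0.80/0.4176) = 0.1472.
Trapped volume = 515.0 × 0.1472 = 75.808 mL.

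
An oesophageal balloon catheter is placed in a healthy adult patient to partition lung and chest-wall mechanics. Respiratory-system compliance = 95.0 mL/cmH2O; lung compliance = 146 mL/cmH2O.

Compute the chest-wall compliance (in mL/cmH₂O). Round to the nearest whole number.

272

1/Ccw = 1/Crs − 1/CL.
1/Ccw = 1/95.0 − 1/146 = 0.003677.
Ccw = 271.96 mL/cmH2O.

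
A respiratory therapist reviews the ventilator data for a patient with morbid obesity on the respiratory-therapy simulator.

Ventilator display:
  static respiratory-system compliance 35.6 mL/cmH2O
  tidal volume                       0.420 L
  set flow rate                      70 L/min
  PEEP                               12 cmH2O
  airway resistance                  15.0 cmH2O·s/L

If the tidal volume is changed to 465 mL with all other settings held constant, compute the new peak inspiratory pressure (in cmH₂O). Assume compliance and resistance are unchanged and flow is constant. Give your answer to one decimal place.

Flow: 70 L/min ÷ 60 = 1.1667 L/s.
PIP = Vt/C + R·V̇ + PEEP (constant-flow equation of motion).
Only the elastic term changes: ΔPIP = ΔVt / C = (465 − 420) / 35.6 = 1.264 cmH2O.
Original PIP = 420/35.6 + 15.0×1.1667 + 12 = 41.298 cmH2O; new PIP = 41.298 + (1.264) = 42.562 cmH2O.

42.6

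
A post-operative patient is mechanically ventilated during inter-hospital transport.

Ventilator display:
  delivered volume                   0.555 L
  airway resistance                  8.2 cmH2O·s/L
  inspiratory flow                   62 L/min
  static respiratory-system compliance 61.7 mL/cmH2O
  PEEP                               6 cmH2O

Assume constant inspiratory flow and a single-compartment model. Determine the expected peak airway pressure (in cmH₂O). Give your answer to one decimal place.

23.5

Flow: 62 L/min ÷ 60 = 1.0333 L/s.
Equation of motion (constant flow): PIP = Vt/C + R·V̇ + PEEP.
PIP = 555/61.7 + 8.2×1.0333 + 6 = 8.995 + 8.473 + 6 = 23.468 cmH2O.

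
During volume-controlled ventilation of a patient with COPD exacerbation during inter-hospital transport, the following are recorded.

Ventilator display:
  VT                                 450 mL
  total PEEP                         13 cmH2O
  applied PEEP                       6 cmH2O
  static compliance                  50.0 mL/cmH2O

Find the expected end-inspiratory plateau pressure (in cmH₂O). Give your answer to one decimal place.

End-expiratory occlusion gives total PEEP = 13 cmH2O (intrinsic PEEP = 13 − 6 = 7). Use total PEEP for the elastic gradient.
Pplat = PEEPtotal + Vt / Cstat = 13 + 450 / 50.0 = 13 + 9.0 = 22.0 cmH2O.

22.0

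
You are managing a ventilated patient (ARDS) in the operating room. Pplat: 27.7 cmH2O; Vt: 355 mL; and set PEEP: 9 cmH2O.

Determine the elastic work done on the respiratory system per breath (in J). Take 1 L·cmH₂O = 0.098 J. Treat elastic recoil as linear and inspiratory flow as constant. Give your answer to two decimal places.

0.33

Elastic work ≈ ½ × (Pplat − PEEP) × Vt = 0.5 × (27.7 − 9) × 0.355 L = 0.5 × 18.7 × 0.355 = 3.319 L·cmH2O.
× 0.098 J/(L·cmH2O) → 0.3253 J.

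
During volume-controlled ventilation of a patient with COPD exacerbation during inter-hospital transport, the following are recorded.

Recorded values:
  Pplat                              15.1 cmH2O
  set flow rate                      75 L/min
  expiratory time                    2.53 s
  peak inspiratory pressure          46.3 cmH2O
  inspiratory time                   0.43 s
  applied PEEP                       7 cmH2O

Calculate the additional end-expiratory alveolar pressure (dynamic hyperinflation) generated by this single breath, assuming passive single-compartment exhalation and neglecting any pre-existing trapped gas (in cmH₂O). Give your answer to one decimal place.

Flow: 75 L/min ÷ 60 = 1.25 L/s.
Vt = flow × Ti = 1.25 L/s × 0.43 s × 1000 mL/L = 537.5 mL.
R = (PIP − Pplat)/V̇ = (46.3 − 15.1) / 1.25 = 31.2/1.25 = 24.96 cmH2O·s/L.
C = Vt/(Pplat − PEEP) = 537.5 / (15.1 − 7) = 537.5/8.1 = 66.358 mL/cmH2O.
τ = R × C = 24.96 × 0.06636 L/cmH2O = 1.656 s.
Fraction remaining = e^(−Te/τ) = e^(−2.53/1.656) = 0.217; trapped volume = 537.5 × 0.217 = 116.64 mL.
Additional alveolar pressure from trapping ≈ V_trapped / C = 116.64 / 66.358 = 1.758 cmH2O.

1.8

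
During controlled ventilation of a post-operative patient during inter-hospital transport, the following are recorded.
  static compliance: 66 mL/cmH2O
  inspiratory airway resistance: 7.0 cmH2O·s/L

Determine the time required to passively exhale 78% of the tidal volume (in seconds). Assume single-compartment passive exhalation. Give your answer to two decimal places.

0.70

τ = R × C = 7.0 × 66 mL/cmH2O = 7.0 × 0.066 L/cmH2O = 0.462 s.
Exhaled fraction f = 1 − e^(−t/τ) → t = −τ·ln(1 − f) = −0.462·ln(0.22) = 0.6995 s.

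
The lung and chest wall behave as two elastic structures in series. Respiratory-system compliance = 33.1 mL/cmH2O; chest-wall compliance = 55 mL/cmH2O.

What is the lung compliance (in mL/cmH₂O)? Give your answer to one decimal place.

1/CL = 1/Crs − 1/Ccw.
1/CL = 1/33.1 − 1/55 = 0.01203.
CL = 83.126 mL/cmH2O.

83.1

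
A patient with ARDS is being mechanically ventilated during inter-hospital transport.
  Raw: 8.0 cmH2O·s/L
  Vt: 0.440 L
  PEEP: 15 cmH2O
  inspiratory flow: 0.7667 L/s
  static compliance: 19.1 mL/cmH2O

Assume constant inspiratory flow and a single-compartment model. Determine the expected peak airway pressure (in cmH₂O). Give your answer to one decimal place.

Equation of motion (constant flow): PIP = Vt/C + R·V̇ + PEEP.
PIP = 440/19.1 + 8.0×0.7667 + 15 = 23.037 + 6.134 + 15 = 44.171 cmH2O.

44.2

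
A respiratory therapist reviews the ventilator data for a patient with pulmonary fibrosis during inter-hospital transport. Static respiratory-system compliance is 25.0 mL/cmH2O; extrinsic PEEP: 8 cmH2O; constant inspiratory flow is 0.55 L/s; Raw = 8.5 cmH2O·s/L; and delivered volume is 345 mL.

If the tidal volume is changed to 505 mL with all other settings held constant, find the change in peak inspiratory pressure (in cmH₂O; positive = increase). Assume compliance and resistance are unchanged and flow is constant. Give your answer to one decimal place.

6.4

PIP = Vt/C + R·V̇ + PEEP (constant-flow equation of motion).
Only the elastic term changes: ΔPIP = ΔVt / C = (505 − 345) / 25.0 = 6.4 cmH2O.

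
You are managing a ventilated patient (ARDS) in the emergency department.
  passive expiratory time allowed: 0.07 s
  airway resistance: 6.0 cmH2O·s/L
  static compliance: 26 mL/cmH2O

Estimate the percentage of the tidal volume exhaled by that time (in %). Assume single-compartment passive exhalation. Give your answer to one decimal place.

τ = R × C = 6.0 × 26 mL/cmH2O = 6.0 × 0.026 L/cmH2O = 0.156 s.
Passive exhalation: V(t)/V₀ = e^(−t/τ) = e^(−0.07/0.156) = 0.6384.
Fraction exhaled = 1 − 0.6384 = 0.3616 → 36.16%.

36.2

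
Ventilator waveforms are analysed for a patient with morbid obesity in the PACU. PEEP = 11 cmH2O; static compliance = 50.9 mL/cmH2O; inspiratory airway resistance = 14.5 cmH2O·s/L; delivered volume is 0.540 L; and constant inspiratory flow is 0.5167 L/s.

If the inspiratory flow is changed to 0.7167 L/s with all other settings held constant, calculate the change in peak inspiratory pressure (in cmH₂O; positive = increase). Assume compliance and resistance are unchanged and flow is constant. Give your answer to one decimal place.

PIP = Vt/C + R·V̇ + PEEP (constant-flow equation of motion).
Only the resistive term changes: ΔPIP = R × ΔV̇ = 14.5 × (0.7167 − 0.5167) = 14.5 × 0.2 = 2.9 cmH2O.

2.9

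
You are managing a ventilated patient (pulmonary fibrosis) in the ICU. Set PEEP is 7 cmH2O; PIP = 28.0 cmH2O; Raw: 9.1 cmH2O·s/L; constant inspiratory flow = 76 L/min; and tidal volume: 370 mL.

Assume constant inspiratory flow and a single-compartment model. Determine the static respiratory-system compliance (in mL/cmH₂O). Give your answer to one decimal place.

39.1

Flow: 76 L/min ÷ 60 = 1.2667 L/s.
Equation of motion (constant flow): PIP = Vt/C + R·V̇ + PEEP.
Vt/C = PIP − R·V̇ − PEEP = 28.0 − 9.1×1.2667 − 7 = 28.0 − 11.527 − 7 = 9.473 cmH2O.
C = Vt / 9.473 = 370 / 9.473 = 39.058 mL/cmH2O.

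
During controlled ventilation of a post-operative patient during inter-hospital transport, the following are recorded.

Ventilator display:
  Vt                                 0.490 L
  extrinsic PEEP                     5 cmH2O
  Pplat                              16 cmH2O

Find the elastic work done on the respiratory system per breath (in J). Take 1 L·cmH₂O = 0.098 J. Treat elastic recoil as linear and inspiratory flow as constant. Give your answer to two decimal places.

0.26

Elastic work ≈ ½ × (Pplat − PEEP) × Vt = 0.5 × (16 − 5) × 0.490 L = 0.5 × 11.0 × 0.490 = 2.695 L·cmH2O.
× 0.098 J/(L·cmH2O) → 0.2641 J.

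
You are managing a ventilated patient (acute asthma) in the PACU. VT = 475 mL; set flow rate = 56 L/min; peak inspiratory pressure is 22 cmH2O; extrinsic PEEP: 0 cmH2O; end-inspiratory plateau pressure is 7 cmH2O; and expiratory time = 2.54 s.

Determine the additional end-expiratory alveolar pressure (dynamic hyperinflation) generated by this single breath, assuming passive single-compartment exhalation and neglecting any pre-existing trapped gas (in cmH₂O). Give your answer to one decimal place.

Flow: 56 L/min ÷ 60 = 0.9333 L/s.
R = (PIP − Pplat)/V̇ = (22 − 7) / 0.9333 = 15.0/0.9333 = 16.072 cmH2O·s/L.
C = Vt/(Pplat − PEEP) = 475.0 / (7 − 0) = 475.0/7.0 = 67.857 mL/cmH2O.
τ = R × C = 16.072 × 0.06786 L/cmH2O = 1.091 s.
Fraction remaining = e^(−Te/τ) = e^(−2.54/1.091) = 0.09748; trapped volume = 475.0 × 0.09748 = 46.303 mL.
Additional alveolar pressure from trapping ≈ V_trapped / C = 46.303 / 67.857 = 0.6824 cmH2O.

0.7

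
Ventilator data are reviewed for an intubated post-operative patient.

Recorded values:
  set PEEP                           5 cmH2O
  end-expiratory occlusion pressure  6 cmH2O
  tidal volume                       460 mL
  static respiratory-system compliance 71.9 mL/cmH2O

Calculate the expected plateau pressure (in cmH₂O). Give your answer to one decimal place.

End-expiratory occlusion gives total PEEP = 6 cmH2O (intrinsic PEEP = 6 − 5 = 1). Use total PEEP for the elastic gradient.
Pplat = PEEPtotal + Vt / Cstat = 6 + 460 / 71.9 = 6 + 6.398 = 12.398 cmH2O.

12.4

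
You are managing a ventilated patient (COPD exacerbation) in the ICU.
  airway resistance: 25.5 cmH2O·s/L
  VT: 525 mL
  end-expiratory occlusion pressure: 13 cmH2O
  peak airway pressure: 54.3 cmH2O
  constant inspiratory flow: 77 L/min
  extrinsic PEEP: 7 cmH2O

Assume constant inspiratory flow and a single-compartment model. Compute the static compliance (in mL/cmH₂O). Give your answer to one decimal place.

61.2

Flow: 77 L/min ÷ 60 = 1.2833 L/s.
Total PEEP = 13 cmH2O (set 7 + intrinsic 6); this is the baseline alveolar pressure.
Equation of motion (constant flow): PIP = Vt/C + R·V̇ + PEEP.
Vt/C = PIP − R·V̇ − PEEP = 54.3 − 25.5×1.2833 − 13 = 54.3 − 32.724 − 13 = 8.576 cmH2O.
C = Vt / 8.576 = 525 / 8.576 = 61.217 mL/cmH2O.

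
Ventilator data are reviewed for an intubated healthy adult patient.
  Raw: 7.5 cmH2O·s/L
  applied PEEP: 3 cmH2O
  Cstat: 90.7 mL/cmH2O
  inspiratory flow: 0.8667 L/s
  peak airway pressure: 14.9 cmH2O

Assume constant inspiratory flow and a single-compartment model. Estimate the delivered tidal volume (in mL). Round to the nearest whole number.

490

Equation of motion (constant flow): PIP = Vt/C + R·V̇ + PEEP.
Vt/C = PIP − R·V̇ − PEEP = 14.9 − 6.5 − 3 = 5.4 cmH2O.
Vt = C × 5.4 = 90.7 × 5.4 = 489.78 mL.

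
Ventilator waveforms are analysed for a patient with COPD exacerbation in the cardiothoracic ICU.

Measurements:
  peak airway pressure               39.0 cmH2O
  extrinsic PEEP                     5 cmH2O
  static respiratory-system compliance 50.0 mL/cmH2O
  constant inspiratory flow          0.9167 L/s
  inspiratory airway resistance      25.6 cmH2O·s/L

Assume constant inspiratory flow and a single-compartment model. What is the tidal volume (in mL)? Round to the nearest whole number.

Equation of motion (constant flow): PIP = Vt/C + R·V̇ + PEEP.
Vt/C = PIP − R·V̇ − PEEP = 39.0 − 23.468 − 5 = 10.532 cmH2O.
Vt = C × 10.532 = 50.0 × 10.532 = 526.6 mL.

527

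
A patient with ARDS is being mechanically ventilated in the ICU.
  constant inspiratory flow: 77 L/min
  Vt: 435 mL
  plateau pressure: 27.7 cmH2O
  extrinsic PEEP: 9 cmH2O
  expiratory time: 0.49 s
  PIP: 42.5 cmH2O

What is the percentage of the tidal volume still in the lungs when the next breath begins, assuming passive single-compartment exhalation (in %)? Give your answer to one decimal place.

Flow: 77 L/min ÷ 60 = 1.2833 L/s.
R = (PIP − Pplat)/V̇ = (42.5 − 27.7) / 1.2833 = 14.8/1.2833 = 11.533 cmH2O·s/L.
C = Vt/(Pplat − PEEP) = 435.0 / (27.7 − 9) = 435.0/18.7 = 23.262 mL/cmH2O.
τ = R × C = 11.533 × 0.02326 L/cmH2O = 0.2683 s.
Fraction remaining at end-expiration = e^(−Te/τ) = e^(−0.49/0.2683) = 0.161 → 16.1%.

16.1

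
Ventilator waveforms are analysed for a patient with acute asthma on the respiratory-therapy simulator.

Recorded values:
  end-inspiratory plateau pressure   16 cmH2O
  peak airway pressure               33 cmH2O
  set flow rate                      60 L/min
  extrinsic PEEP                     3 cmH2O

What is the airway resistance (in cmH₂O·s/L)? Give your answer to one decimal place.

17.0

Flow: 60 L/min ÷ 60 = 1 L/s.
Raw = (PIP − Pplat) / flow = (33 − 16) / 1 = 17.0 / 1 = 17.0 cmH2O·s/L.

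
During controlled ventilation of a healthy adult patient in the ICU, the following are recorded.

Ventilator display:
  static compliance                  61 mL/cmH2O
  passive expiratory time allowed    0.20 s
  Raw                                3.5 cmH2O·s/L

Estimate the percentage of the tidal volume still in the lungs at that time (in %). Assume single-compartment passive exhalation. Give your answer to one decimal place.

39.2

τ = R × C = 3.5 × 61 mL/cmH2O = 3.5 × 0.061 L/cmH2O = 0.2135 s.
Passive exhalation: V(t)/V₀ = e^(−t/τ) = e^(−0.20/0.2135) = 0.3919.
Fraction remaining = 0.3919 → 39.19%.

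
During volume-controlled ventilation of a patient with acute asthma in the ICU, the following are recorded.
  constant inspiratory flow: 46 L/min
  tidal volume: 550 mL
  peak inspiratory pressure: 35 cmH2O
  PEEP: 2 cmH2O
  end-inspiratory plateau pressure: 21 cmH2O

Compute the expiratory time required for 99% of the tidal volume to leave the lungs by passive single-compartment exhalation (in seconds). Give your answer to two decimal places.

2.43

Flow: 46 L/min ÷ 60 = 0.7667 L/s.
R = (PIP − Pplat)/V̇ = (35 − 21) / 0.7667 = 14.0/0.7667 = 18.26 cmH2O·s/L.
C = Vt/(Pplat − PEEP) = 550.0 / (21 − 2) = 550.0/19.0 = 28.947 mL/cmH2O.
τ = R × C = 18.26 × 0.02895 L/cmH2O = 0.5286 s.
t = −τ·ln(1 − 0.99) = −0.5286·ln(0.01) = 2.434 s.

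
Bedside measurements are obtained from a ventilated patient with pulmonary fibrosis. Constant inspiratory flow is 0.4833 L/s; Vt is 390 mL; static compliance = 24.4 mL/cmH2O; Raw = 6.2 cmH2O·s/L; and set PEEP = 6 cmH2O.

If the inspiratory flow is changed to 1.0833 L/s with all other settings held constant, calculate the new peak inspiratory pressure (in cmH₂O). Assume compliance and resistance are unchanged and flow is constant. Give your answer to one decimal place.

28.7

PIP = Vt/C + R·V̇ + PEEP (constant-flow equation of motion).
Only the resistive term changes: ΔPIP = R × ΔV̇ = 6.2 × (1.0833 − 0.4833) = 6.2 × 0.6 = 3.72 cmH2O.
Original PIP = 390/24.4 + 6.2×0.4833 + 6 = 24.98 cmH2O; new PIP = 24.98 + (3.72) = 28.7 cmH2O.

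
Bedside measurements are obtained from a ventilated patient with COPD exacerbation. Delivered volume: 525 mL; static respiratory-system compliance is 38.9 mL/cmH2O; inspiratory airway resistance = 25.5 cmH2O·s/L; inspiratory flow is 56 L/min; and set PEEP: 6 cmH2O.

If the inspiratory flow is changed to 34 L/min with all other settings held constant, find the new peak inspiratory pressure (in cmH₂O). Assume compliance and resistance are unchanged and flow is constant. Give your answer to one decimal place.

33.9

Flow: 56 L/min ÷ 60 = 0.9333 L/s.
New flow: 34 L/min ÷ 60 = 0.5667 L/s.
PIP = Vt/C + R·V̇ + PEEP (constant-flow equation of motion).
Only the resistive term changes: ΔPIP = R × ΔV̇ = 25.5 × (0.5667 − 0.9333) = 25.5 × -0.3666 = -9.348 cmH2O.
Original PIP = 525/38.9 + 25.5×0.9333 + 6 = 43.295 cmH2O; new PIP = 43.295 + (-9.348) = 33.947 cmH2O.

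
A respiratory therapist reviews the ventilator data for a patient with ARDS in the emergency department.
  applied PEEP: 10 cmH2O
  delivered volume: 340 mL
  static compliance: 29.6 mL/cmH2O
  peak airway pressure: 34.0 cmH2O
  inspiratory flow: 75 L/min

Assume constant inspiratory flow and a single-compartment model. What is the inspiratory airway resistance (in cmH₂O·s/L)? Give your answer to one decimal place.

Flow: 75 L/min ÷ 60 = 1.25 L/s.
Equation of motion (constant flow): PIP = Vt/C + R·V̇ + PEEP.
R·V̇ = PIP − Vt/C − PEEP = 34.0 − 340/29.6 − 10 = 34.0 − 11.486 − 10 = 12.514 cmH2O.
R = 12.514 / 1.25 = 10.011 cmH2O·s/L.

10.0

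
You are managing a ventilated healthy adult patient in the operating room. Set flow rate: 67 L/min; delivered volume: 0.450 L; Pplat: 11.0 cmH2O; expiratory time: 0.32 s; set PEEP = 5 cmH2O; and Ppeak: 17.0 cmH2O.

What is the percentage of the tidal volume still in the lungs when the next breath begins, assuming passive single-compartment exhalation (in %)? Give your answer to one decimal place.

Flow: 67 L/min ÷ 60 = 1.1167 L/s.
R = (PIP − Pplat)/V̇ = (17.0 − 11.0) / 1.1167 = 6.0/1.1167 = 5.373 cmH2O·s/L.
C = Vt/(Pplat − PEEP) = 450.0 / (11.0 − 5) = 450.0/6.0 = 75.0 mL/cmH2O.
τ = R × C = 5.373 × 0.075 L/cmH2O = 0.403 s.
Fraction remaining at end-expiration = e^(−Te/τ) = e^(−0.32/0.403) = 0.452 → 45.2%.

45.2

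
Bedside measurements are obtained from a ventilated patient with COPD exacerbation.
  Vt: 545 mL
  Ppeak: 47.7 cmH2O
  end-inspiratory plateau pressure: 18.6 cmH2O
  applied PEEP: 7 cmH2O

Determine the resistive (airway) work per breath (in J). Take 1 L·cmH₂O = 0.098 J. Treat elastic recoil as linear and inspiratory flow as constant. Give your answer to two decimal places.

With constant inspiratory flow the resistive pressure is constant at PIP − Pplat = 47.7 − 18.6 = 29.1 cmH2O, so resistive work = 29.1 × 0.545 = 15.86 L·cmH2O.
× 0.098 J/(L·cmH2O) → 1.554 J.

1.55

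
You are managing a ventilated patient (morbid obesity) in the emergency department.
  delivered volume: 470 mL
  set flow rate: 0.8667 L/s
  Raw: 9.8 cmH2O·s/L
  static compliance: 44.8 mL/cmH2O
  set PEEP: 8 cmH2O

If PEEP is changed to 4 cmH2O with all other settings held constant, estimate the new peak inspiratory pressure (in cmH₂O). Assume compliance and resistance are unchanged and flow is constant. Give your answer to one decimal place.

PIP = Vt/C + R·V̇ + PEEP (constant-flow equation of motion).
Only the baseline term changes: ΔPIP = ΔPEEP = 4 − 8 = -4.0 cmH2O.
Original PIP = 470/44.8 + 9.8×0.8667 + 8 = 26.985 cmH2O; new PIP = 26.985 + (-4.0) = 22.985 cmH2O.

23.0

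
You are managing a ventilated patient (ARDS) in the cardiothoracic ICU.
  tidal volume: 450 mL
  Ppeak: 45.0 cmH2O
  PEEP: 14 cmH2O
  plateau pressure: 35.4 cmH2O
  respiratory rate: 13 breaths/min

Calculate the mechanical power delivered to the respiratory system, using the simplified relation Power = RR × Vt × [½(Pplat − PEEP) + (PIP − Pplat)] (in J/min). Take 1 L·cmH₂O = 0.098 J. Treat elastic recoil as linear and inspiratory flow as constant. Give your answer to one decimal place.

11.6

Per-breath work = Vt × [½(Pplat−PEEP) + (PIP−Pplat)] = 0.450 × [0.5×21.4 + 9.6] = 0.450 × 20.3 = 9.135 L·cmH2O.
Power = 13 × 9.135 = 118.76 L·cmH2O/min.
× 0.098 J/(L·cmH2O) → 11.638 J/min.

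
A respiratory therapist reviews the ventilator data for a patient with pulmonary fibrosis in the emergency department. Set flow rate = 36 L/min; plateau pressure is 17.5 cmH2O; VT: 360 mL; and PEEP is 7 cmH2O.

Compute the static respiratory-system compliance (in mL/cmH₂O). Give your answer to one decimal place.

34.3

Cstat = Vt / (Pplat − PEEP) = 360 / (17.5 − 7) = 360 / 10.5 = 34.286 mL/cmH2O.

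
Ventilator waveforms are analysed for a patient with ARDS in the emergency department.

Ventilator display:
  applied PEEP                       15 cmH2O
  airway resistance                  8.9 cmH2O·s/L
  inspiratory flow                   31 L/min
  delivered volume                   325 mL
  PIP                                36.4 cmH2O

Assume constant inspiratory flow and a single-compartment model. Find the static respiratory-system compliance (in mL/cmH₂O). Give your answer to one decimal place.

Flow: 31 L/min ÷ 60 = 0.5167 L/s.
Equation of motion (constant flow): PIP = Vt/C + R·V̇ + PEEP.
Vt/C = PIP − R·V̇ − PEEP = 36.4 − 8.9×0.5167 − 15 = 36.4 − 4.599 − 15 = 16.801 cmH2O.
C = Vt / 16.801 = 325 / 16.801 = 19.344 mL/cmH2O.

19.3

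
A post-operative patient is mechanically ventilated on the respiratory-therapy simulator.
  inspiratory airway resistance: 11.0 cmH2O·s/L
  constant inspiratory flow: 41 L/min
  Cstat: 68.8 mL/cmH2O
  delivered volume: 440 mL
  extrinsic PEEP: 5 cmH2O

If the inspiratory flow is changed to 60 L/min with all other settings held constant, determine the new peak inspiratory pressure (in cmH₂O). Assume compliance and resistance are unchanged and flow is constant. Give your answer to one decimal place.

Flow: 41 L/min ÷ 60 = 0.6833 L/s.
New flow: 60 L/min ÷ 60 = 1 L/s.
PIP = Vt/C + R·V̇ + PEEP (constant-flow equation of motion).
Only the resistive term changes: ΔPIP = R × ΔV̇ = 11.0 × (1 − 0.6833) = 11.0 × 0.3167 = 3.484 cmH2O.
Original PIP = 440/68.8 + 11.0×0.6833 + 5 = 18.912 cmH2O; new PIP = 18.912 + (3.484) = 22.396 cmH2O.

22.4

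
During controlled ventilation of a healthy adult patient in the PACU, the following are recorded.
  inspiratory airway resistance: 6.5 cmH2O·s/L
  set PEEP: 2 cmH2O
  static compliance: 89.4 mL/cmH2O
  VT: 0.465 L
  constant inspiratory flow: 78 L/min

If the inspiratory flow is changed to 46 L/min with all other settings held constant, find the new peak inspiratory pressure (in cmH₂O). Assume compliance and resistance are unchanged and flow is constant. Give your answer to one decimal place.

12.2

Flow: 78 L/min ÷ 60 = 1.3 L/s.
New flow: 46 L/min ÷ 60 = 0.7667 L/s.
PIP = Vt/C + R·V̇ + PEEP (constant-flow equation of motion).
Only the resistive term changes: ΔPIP = R × ΔV̇ = 6.5 × (0.7667 − 1.3) = 6.5 × -0.5333 = -3.466 cmH2O.
Original PIP = 465/89.4 + 6.5×1.3 + 2 = 15.651 cmH2O; new PIP = 15.651 + (-3.466) = 12.185 cmH2O.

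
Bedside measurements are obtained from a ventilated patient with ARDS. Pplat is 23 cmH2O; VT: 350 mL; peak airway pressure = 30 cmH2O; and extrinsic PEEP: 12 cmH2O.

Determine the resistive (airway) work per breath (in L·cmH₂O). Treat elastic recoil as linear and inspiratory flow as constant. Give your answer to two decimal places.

With constant inspiratory flow the resistive pressure is constant at PIP − Pplat = 30 − 23 = 7.0 cmH2O, so resistive work = 7.0 × 0.350 = 2.45 L·cmH2O.

2.45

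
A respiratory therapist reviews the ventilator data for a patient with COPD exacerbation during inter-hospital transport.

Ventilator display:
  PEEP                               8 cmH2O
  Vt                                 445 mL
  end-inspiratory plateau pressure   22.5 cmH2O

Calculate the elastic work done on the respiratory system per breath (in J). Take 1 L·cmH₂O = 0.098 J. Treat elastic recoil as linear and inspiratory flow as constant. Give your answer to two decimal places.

0.32

Elastic work ≈ ½ × (Pplat − PEEP) × Vt = 0.5 × (22.5 − 8) × 0.445 L = 0.5 × 14.5 × 0.445 = 3.226 L·cmH2O.
× 0.098 J/(L·cmH2O) → 0.3161 J.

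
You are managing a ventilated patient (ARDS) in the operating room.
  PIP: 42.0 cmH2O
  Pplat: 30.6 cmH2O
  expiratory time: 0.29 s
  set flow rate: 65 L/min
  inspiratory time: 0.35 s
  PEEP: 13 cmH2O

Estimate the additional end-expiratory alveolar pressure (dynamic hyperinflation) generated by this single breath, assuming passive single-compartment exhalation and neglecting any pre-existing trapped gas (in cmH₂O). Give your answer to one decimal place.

Flow: 65 L/min ÷ 60 = 1.0833 L/s.
Vt = flow × Ti = 1.0833 L/s × 0.35 s × 1000 mL/L = 379.16 mL.
R = (PIP − Pplat)/V̇ = (42.0 − 30.6) / 1.0833 = 11.4/1.0833 = 10.523 cmH2O·s/L.
C = Vt/(Pplat − PEEP) = 379.16 / (30.6 − 13) = 379.16/17.6 = 21.543 mL/cmH2O.
τ = R × C = 10.523 × 0.02154 L/cmH2O = 0.2267 s.
Fraction remaining = e^(−Te/τ) = e^(−0.29/0.2267) = 0.2783; trapped volume = 379.16 × 0.2783 = 105.52 mL.
Additional alveolar pressure from trapping ≈ V_trapped / C = 105.52 / 21.543 = 4.898 cmH2O.

4.9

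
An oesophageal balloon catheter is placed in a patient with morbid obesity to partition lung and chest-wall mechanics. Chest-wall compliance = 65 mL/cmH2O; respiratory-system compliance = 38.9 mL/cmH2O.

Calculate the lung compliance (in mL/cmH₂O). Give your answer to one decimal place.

96.9

1/CL = 1/Crs − 1/Ccw.
1/CL = 1/38.9 − 1/65 = 0.01032.
CL = 96.899 mL/cmH2O.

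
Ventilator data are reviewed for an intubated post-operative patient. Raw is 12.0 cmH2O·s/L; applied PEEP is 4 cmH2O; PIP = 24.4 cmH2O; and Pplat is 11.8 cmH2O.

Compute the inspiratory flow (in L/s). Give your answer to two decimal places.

1.05

flow = (PIP − Pplat) / Raw = 12.6 / 12.0 = 1.05 L/s.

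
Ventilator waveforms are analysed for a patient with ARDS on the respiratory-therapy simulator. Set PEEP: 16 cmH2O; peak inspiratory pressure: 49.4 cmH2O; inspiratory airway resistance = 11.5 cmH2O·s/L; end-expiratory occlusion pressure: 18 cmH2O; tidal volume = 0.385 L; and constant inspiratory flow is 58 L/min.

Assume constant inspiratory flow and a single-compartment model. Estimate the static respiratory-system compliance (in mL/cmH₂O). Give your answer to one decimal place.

19.0

Flow: 58 L/min ÷ 60 = 0.9667 L/s.
Total PEEP = 18 cmH2O (set 16 + intrinsic 2); this is the baseline alveolar pressure.
Equation of motion (constant flow): PIP = Vt/C + R·V̇ + PEEP.
Vt/C = PIP − R·V̇ − PEEP = 49.4 − 11.5×0.9667 − 18 = 49.4 − 11.117 − 18 = 20.283 cmH2O.
C = Vt / 20.283 = 385 / 20.283 = 18.981 mL/cmH2O.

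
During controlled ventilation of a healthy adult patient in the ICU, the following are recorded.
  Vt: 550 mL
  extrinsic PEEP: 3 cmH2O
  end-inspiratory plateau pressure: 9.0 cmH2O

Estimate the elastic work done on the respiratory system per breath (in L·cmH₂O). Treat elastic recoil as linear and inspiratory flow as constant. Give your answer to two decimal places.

1.65

Elastic work ≈ ½ × (Pplat − PEEP) × Vt = 0.5 × (9.0 − 3) × 0.550 L = 0.5 × 6.0 × 0.550 = 1.65 L·cmH2O.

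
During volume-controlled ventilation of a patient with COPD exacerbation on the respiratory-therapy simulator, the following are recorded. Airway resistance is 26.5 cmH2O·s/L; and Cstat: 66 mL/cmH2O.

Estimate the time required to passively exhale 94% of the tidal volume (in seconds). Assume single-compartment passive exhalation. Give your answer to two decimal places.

4.92

τ = R × C = 26.5 × 66 mL/cmH2O = 26.5 × 0.066 L/cmH2O = 1.749 s.
Exhaled fraction f = 1 − e^(−t/τ) → t = −τ·ln(1 − f) = −1.749·ln(0.06) = 4.921 s.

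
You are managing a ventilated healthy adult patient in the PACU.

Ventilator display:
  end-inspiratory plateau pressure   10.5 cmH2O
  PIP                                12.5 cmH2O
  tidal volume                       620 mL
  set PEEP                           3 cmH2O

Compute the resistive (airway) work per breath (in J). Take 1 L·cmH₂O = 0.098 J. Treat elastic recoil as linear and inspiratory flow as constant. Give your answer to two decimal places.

0.12

With constant inspiratory flow the resistive pressure is constant at PIP − Pplat = 12.5 − 10.5 = 2.0 cmH2O, so resistive work = 2.0 × 0.620 = 1.24 L·cmH2O.
× 0.098 J/(L·cmH2O) → 0.1215 J.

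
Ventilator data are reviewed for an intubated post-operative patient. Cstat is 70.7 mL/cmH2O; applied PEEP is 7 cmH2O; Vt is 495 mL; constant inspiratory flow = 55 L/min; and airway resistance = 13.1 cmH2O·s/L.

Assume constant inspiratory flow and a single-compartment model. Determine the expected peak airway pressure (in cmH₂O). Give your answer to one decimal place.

26.0

Flow: 55 L/min ÷ 60 = 0.9167 L/s.
Equation of motion (constant flow): PIP = Vt/C + R·V̇ + PEEP.
PIP = 495/70.7 + 13.1×0.9167 + 7 = 7.001 + 12.009 + 7 = 26.01 cmH2O.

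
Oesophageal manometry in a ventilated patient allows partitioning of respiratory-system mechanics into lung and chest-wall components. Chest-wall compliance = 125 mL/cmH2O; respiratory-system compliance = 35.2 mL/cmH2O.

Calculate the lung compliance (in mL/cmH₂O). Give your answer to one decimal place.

1/CL = 1/Crs − 1/Ccw.
1/CL = 1/35.2 − 1/125 = 0.02041.
CL = 48.996 mL/cmH2O.

49.0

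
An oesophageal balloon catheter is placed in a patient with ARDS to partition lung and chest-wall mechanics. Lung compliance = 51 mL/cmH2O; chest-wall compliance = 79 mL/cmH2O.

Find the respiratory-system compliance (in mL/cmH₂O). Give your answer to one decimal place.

31.0

Lung and chest wall are elastances in series: 1/Crs = 1/CL + 1/Ccw.
1/Crs = 1/51 + 1/79 = 0.03227.
Crs = 30.989 mL/cmH2O.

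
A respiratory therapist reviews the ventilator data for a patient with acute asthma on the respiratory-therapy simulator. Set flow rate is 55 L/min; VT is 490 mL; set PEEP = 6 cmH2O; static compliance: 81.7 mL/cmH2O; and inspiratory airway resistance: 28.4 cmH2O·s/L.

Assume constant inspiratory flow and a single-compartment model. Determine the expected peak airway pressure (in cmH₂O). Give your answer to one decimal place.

38.0

Flow: 55 L/min ÷ 60 = 0.9167 L/s.
Equation of motion (constant flow): PIP = Vt/C + R·V̇ + PEEP.
PIP = 490/81.7 + 28.4×0.9167 + 6 = 5.998 + 26.034 + 6 = 38.032 cmH2O.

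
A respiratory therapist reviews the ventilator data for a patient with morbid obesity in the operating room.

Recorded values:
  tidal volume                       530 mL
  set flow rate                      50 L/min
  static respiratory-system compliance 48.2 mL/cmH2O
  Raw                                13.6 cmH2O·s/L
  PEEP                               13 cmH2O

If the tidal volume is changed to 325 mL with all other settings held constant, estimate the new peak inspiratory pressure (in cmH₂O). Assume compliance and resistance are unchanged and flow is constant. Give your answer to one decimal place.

31.1

Flow: 50 L/min ÷ 60 = 0.8333 L/s.
PIP = Vt/C + R·V̇ + PEEP (constant-flow equation of motion).
Only the elastic term changes: ΔPIP = ΔVt / C = (325 − 530) / 48.2 = -4.253 cmH2O.
Original PIP = 530/48.2 + 13.6×0.8333 + 13 = 35.329 cmH2O; new PIP = 35.329 + (-4.253) = 31.076 cmH2O.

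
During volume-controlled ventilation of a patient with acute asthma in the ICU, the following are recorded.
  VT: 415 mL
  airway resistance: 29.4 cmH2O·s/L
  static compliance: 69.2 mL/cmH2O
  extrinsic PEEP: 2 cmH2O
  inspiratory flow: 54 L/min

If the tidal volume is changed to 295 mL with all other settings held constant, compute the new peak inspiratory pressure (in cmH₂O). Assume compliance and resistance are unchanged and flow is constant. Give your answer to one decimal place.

32.7

Flow: 54 L/min ÷ 60 = 0.9 L/s.
PIP = Vt/C + R·V̇ + PEEP (constant-flow equation of motion).
Only the elastic term changes: ΔPIP = ΔVt / C = (295 − 415) / 69.2 = -1.734 cmH2O.
Original PIP = 415/69.2 + 29.4×0.9 + 2 = 34.457 cmH2O; new PIP = 34.457 + (-1.734) = 32.723 cmH2O.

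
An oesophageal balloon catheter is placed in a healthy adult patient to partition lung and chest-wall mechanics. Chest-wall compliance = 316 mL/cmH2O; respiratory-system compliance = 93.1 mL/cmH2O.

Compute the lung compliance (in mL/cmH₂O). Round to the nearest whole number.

1/CL = 1/Crs − 1/Ccw.
1/CL = 1/93.1 − 1/316 = 0.007577.
CL = 131.98 mL/cmH2O.

132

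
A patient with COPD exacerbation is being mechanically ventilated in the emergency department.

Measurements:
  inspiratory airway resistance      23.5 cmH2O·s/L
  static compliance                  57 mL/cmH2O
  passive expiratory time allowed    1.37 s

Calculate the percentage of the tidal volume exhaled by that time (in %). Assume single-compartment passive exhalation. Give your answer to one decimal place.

τ = R × C = 23.5 × 57 mL/cmH2O = 23.5 × 0.057 L/cmH2O = 1.34 s.
Passive exhalation: V(t)/V₀ = e^(−t/τ) = e^(−1.37/1.34) = 0.3597.
Fraction exhaled = 1 − 0.3597 = 0.6403 → 64.03%.

64.0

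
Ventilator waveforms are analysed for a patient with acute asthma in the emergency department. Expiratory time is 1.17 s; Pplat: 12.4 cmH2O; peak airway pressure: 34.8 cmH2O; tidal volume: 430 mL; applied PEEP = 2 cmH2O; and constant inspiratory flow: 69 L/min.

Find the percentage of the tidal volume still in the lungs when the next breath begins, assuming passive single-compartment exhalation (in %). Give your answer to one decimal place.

23.4

Flow: 69 L/min ÷ 60 = 1.15 L/s.
R = (PIP − Pplat)/V̇ = (34.8 − 12.4) / 1.15 = 22.4/1.15 = 19.478 cmH2O·s/L.
C = Vt/(Pplat − PEEP) = 430.0 / (12.4 − 2) = 430.0/10.4 = 41.346 mL/cmH2O.
τ = R × C = 19.478 × 0.04135 L/cmH2O = 0.8054 s.
Fraction remaining at end-expiration = e^(−Te/τ) = e^(−1.17/0.8054) = 0.2339 → 23.39%.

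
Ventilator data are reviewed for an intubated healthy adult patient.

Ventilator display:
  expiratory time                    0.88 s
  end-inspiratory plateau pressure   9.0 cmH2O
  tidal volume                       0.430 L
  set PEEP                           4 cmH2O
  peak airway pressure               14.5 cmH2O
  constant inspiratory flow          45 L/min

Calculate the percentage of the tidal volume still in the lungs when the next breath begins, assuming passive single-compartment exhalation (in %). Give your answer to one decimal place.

Flow: 45 L/min ÷ 60 = 0.75 L/s.
R = (PIP − Pplat)/V̇ = (14.5 − 9.0) / 0.75 = 5.5/0.75 = 7.333 cmH2O·s/L.
C = Vt/(Pplat − PEEP) = 430.0 / (9.0 − 4) = 430.0/5.0 = 86.0 mL/cmH2O.
τ = R × C = 7.333 × 0.086 L/cmH2O = 0.6306 s.
Fraction remaining at end-expiration = e^(−Te/τ) = e^(−0.88/0.6306) = 0.2477 → 24.77%.

24.8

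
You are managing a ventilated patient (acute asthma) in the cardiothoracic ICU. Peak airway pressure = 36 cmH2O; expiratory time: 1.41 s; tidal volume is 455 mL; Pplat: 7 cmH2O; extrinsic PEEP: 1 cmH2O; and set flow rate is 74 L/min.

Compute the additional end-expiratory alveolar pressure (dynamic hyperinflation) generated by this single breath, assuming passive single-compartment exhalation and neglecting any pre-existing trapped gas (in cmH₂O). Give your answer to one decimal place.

Flow: 74 L/min ÷ 60 = 1.2333 L/s.
R = (PIP − Pplat)/V̇ = (36 − 7) / 1.2333 = 29.0/1.2333 = 23.514 cmH2O·s/L.
C = Vt/(Pplat − PEEP) = 455.0 / (7 − 1) = 455.0/6.0 = 75.833 mL/cmH2O.
τ = R × C = 23.514 × 0.07583 L/cmH2O = 1.783 s.
Fraction remaining = e^(−Te/τ) = e^(−1.41/1.783) = 0.4535; trapped volume = 455.0 × 0.4535 = 206.34 mL.
Additional alveolar pressure from trapping ≈ V_trapped / C = 206.34 / 75.833 = 2.721 cmH2O.

2.7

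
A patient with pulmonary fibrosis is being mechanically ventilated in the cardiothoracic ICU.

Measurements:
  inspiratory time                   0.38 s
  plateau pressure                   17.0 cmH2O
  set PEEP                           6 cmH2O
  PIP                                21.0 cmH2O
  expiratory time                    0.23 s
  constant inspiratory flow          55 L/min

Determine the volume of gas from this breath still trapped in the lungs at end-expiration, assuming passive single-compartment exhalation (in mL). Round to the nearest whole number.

66

Flow: 55 L/min ÷ 60 = 0.9167 L/s.
Vt = flow × Ti = 0.9167 L/s × 0.38 s × 1000 mL/L = 348.35 mL.
R = (PIP − Pplat)/V̇ = (21.0 − 17.0) / 0.9167 = 4.0/0.9167 = 4.363 cmH2O·s/L.
C = Vt/(Pplat − PEEP) = 348.35 / (17.0 − 6) = 348.35/11.0 = 31.668 mL/cmH2O.
τ = R × C = 4.363 × 0.03167 L/cmH2O = 0.1382 s.
Fraction remaining = e^(−Te/τ) = e^(−0.23/0.1382) = 0.1893.
Trapped volume = 348.35 × 0.1893 = 65.943 mL.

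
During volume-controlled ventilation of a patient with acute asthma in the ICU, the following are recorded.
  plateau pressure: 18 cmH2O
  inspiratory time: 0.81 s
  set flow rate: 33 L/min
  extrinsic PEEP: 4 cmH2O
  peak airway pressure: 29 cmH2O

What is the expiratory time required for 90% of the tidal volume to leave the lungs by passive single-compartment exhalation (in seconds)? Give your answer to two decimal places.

Flow: 33 L/min ÷ 60 = 0.55 L/s.
Vt = flow × Ti = 0.55 L/s × 0.81 s × 1000 mL/L = 445.5 mL.
R = (PIP − Pplat)/V̇ = (29 − 18) / 0.55 = 11.0/0.55 = 20.0 cmH2O·s/L.
C = Vt/(Pplat − PEEP) = 445.5 / (18 − 4) = 445.5/14.0 = 31.821 mL/cmH2O.
τ = R × C = 20.0 × 0.03182 L/cmH2O = 0.6364 s.
t = −τ·ln(1 − 0.90) = −0.6364·ln(0.1) = 1.465 s.

1.47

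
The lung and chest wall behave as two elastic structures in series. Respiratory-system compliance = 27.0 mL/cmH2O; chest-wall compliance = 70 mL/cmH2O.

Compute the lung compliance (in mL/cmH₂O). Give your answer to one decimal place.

44.0

1/CL = 1/Crs − 1/Ccw.
1/CL = 1/27.0 − 1/70 = 0.02275.
CL = 43.956 mL/cmH2O.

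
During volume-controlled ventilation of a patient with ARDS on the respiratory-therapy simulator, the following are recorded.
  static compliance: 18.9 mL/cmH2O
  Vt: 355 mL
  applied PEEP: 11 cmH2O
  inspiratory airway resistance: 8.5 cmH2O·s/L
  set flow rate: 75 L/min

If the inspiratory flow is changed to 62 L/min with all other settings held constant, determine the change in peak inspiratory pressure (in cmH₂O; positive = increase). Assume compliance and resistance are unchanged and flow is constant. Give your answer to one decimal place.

Flow: 75 L/min ÷ 60 = 1.25 L/s.
New flow: 62 L/min ÷ 60 = 1.0333 L/s.
PIP = Vt/C + R·V̇ + PEEP (constant-flow equation of motion).
Only the resistive term changes: ΔPIP = R × ΔV̇ = 8.5 × (1.0333 − 1.25) = 8.5 × -0.2167 = -1.842 cmH2O.

-1.8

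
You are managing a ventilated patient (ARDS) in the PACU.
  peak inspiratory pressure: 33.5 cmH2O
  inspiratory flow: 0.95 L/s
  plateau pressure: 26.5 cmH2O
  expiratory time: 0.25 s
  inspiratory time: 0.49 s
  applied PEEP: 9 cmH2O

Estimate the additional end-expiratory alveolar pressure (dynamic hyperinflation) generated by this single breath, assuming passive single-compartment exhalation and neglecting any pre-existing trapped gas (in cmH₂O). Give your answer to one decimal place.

Vt = flow × Ti = 0.95 L/s × 0.49 s × 1000 mL/L = 465.5 mL.
R = (PIP − Pplat)/V̇ = (33.5 − 26.5) / 0.95 = 7.0/0.95 = 7.368 cmH2O·s/L.
C = Vt/(Pplat − PEEP) = 465.5 / (26.5 − 9) = 465.5/17.5 = 26.6 mL/cmH2O.
τ = R × C = 7.368 × 0.0266 L/cmH2O = 0.196 s.
Fraction remaining = e^(−Te/τ) = e^(−0.25/0.196) = 0.2793; trapped volume = 465.5 × 0.2793 = 130.01 mL.
Additional alveolar pressure from trapping ≈ V_trapped / C = 130.01 / 26.6 = 4.888 cmH2O.

4.9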